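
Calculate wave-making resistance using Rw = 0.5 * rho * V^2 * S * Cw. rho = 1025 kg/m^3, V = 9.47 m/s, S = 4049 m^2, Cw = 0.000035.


Formula: Rw = 0.5 * rho * V^2 * S * Cw
Step 1 — V^2 = 9.47^2 = 89.6809
Step 2 — 0.5 * rho * V^2 = 0.5 * 1025 * 89.6809 = 45961.46125
Step 3 — Rw = 45961.46125 * 4049 * 0.000035 ≈ 6513.4 N (5 s.f.)

6513.4 N


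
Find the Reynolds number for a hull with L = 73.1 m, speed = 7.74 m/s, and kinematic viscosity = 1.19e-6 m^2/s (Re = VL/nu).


Formula: Re = V * L / nu
Step 1 — V * L = 7.74 * 73.1 = 565.794 m^2/s
Step 2 — Re = 565.794 / 1.19e-6 = 4.75e+08

4.75e+08


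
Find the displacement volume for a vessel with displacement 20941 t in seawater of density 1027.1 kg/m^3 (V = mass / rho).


Formula: V = mass / rho
Step 1 — convert tonnes to kg: 20941 t * 1000 = 20941000 kg
Step 2 — V = 20941000 / 1027.1 ≈ 20388 m^3 (5 s.f.)

20388 m^3


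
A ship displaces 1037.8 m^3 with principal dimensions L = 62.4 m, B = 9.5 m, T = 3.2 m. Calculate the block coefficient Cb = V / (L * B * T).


Formula: Cb = V / (L * B * T)
Step 1 — L * B * T = 62.4 * 9.5 * 3.2 = 1896.96 m^3
Step 2 — Cb = 1037.8 / 1896.96 ≈ 0.54709 (5 s.f.)

0.54709


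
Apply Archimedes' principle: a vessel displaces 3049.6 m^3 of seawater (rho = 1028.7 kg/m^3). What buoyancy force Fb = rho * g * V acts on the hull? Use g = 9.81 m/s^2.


Formula: Fb = rho * g * V
Substituting: Fb = 1028.7 * 9.81 * 3049.6
Intermediate: 1028.7 * 9.81 = 10091.547
Result: Fb = 10091.547 * 3049.6 ≈ 30775000 N (5 s.f.)

30775000 N


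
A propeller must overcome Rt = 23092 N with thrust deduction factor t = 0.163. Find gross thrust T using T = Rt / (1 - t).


Formula: T = Rt / (1 - t)
Step 1 — (1 - t) = 1 - 0.163 = 0.837
Step 2 — T = 23092 / 0.837 ≈ 27589 N (5 s.f.)

27589 N


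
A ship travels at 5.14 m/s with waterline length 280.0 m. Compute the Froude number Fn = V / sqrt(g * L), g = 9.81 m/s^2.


Formula: Fn = V / sqrt(g * L)
Step 1 — g * L = 9.81 * 280.0 = 2746.8
Step 2 — sqrt(g * L) = sqrt(2746.8) = 52.409923
Step 3 — Fn = 5.14 / 52.409923 ≈ 0.098073 (5 s.f.)

0.098073


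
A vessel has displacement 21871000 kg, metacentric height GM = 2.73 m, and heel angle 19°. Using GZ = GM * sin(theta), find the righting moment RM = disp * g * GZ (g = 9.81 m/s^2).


Formula: GZ = GM * sin(theta); RM = disp * g * GZ
Step 1 — GZ = 2.73 * sin(19°) = 2.73 * 0.325568 = 0.888801 m
Step 2 — RM = 21871000 * 9.81 * 0.888801 ≈ 190700000 N·m (5 s.f.)

190700000 N·m


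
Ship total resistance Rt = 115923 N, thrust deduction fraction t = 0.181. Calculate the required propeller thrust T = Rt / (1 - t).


Formula: T = Rt / (1 - t)
Step 1 — (1 - t) = 1 - 0.181 = 0.819
Step 2 — T = 115923 / 0.819 ≈ 141540 N (5 s.f.)

141540 N


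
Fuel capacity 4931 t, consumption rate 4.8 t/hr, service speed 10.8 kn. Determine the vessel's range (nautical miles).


Formula: endurance = fuel / rate; range = endurance * speed
Step 1 — endurance = 4931 / 4.8 = 1027.2917 hours
Step 2 — range = 1027.2917 * 10.8 ≈ 11095 nautical miles (5 s.f.)

11095 NM


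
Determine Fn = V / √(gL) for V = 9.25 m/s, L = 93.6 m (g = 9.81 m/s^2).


Formula: Fn = V / sqrt(g * L)
Step 1 — g * L = 9.81 * 93.6 = 918.216
Step 2 — sqrt(g * L) = sqrt(918.216) = 30.302079
Step 3 — Fn = 9.25 / 30.302079 ≈ 0.30526 (5 s.f.)

0.30526


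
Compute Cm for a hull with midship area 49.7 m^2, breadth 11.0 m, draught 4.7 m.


Formula: Cm = Am / (B * T)
Step 1 — B * T = 11.0 * 4.7 = 51.7 m^2
Step 2 — Cm = 49.7 / 51.7 ≈ 0.96132 (5 s.f.)

0.96132


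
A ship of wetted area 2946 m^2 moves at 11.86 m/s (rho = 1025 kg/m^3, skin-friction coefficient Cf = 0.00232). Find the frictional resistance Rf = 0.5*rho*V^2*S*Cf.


Formula: Rf = 0.5 * rho * V^2 * S * Cf
Step 1 — V^2 = 11.86^2 = 140.6596
Step 2 — 0.5 * rho * V^2 = 0.5 * 1025 * 140.6596 = 72088.045
Step 3 — Rf = 72088.045 * 2946 * 0.00232 ≈ 492700 N (5 s.f.)

492700 N


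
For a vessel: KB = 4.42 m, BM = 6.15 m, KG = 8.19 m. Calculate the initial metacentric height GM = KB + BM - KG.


Formula: GM = KB + BM - KG
Step 1 — KM = KB + BM = 4.42 + 6.15 = 10.57 m
Step 2 — GM = KM - KG = 10.57 - 8.19 = 2.38 m

2.38 m


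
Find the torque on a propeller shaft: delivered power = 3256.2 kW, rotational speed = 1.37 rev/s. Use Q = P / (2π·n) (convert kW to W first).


Formula: Q = P_W / (2 * pi * n)
Step 1 — P_W = 3256.2 kW * 1000 = 3256200.0 W
Step 2 — 2 * pi * n = 2 * pi * 1.37 = 8.607964
Step 3 — Q = 3256200.0 / 8.607964 ≈ 378280 N·m (5 s.f.)

378280 N·m


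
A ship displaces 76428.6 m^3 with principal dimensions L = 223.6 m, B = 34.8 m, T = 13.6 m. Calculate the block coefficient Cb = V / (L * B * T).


Formula: Cb = V / (L * B * T)
Step 1 — L * B * T = 223.6 * 34.8 * 13.6 = 105825.408 m^3
Step 2 — Cb = 76428.6 / 105825.408 ≈ 0.72221 (5 s.f.)

0.72221


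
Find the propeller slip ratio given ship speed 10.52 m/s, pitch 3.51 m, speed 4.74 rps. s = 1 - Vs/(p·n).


Formula: s = 1 - Vs / (p * n)
Step 1 — p * n = 3.51 * 4.74 = 16.6374
Step 2 — Vs / (p*n) = 10.52 / 16.6374 = 0.63231 (6 d.p.)
Step 3 — s = 1 - 0.63231 = 0.36769

0.36769


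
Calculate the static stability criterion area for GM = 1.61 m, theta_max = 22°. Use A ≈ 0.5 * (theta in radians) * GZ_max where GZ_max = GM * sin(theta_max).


Formula: GZ_max = GM * sin(theta); Area = 0.5 * theta_rad * GZ_max
Step 1 — GZ_max = 1.61 * sin(22°) = 1.61 * 0.374607 = 0.603117 m
Step 2 — theta_rad = 22 * pi/180 = 0.383972 rad
Step 3 — Area = 0.5 * 0.383972 * 0.603117 ≈ 0.11579 m·rad (5 s.f.)

0.11579 m·rad


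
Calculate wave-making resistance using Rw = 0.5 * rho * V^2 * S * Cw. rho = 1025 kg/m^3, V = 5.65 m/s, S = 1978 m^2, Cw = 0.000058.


Formula: Rw = 0.5 * rho * V^2 * S * Cw
Step 1 — V^2 = 5.65^2 = 31.9225
Step 2 — 0.5 * rho * V^2 = 0.5 * 1025 * 31.9225 = 16360.28125
Step 3 — Rw = 16360.28125 * 1978 * 0.000058 ≈ 1876.9 N (5 s.f.)

1876.9 N


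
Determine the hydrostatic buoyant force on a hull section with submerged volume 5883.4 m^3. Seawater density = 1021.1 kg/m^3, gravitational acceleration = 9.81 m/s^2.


Formula: Fb = rho * g * V
Substituting: Fb = 1021.1 * 9.81 * 5883.4
Intermediate: 1021.1 * 9.81 = 10016.991
Result: Fb = 10016.991 * 5883.4 ≈ 58934000 N (5 s.f.)

58934000 N


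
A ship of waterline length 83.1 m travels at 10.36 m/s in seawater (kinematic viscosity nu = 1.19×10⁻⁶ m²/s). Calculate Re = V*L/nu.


Formula: Re = V * L / nu
Step 1 — V * L = 10.36 * 83.1 = 860.916 m^2/s
Step 2 — Re = 860.916 / 1.19e-6 = 7.23e+08

7.23e+08


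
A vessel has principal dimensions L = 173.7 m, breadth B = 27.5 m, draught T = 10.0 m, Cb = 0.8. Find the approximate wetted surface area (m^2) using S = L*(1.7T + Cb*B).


Formula: S = 1.7*L*T + V/T with V = Cb*L*B*T, i.e. S = L * (1.7*T + Cb*B)
Step 1 — 1.7*T = 1.7 * 10.0 = 17.0 m
Step 2 — Cb*B = 0.8 * 27.5 = 22.0 m
Step 3 — 1.7*T + Cb*B = 17.0 + 22.0 = 39.0 m
Step 4 — S = 173.7 * 39.0 ≈ 6774.3 m^2 (5 s.f.)

6774.3 m^2


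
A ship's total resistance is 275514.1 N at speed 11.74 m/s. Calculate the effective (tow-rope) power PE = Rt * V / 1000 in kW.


Formula: PE = Rt * V / 1000 (kW)
Step 1 — PE (W) = 275514.1 * 11.74 = 3234535.534 W
Step 2 — PE (kW) = 3234535.534 / 1000 ≈ 3234.5 kW (5 s.f.)

3234.5 kW


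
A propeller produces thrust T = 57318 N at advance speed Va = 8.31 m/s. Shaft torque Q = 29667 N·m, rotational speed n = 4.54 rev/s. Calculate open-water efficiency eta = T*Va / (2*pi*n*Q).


Formula: eta = T * Va / (2 * pi * n * Q)
Step 1 — numerator = T * Va = 57318 * 8.31 = 476312.58
Step 2 — 2 * pi * n = 2 * pi * 4.54 = 28.525661
Step 3 — denominator = 28.525661 * 29667 = 846270.78
Step 4 — eta = 476312.58 / 846270.78 ≈ 0.56284 (5 s.f.)

0.56284


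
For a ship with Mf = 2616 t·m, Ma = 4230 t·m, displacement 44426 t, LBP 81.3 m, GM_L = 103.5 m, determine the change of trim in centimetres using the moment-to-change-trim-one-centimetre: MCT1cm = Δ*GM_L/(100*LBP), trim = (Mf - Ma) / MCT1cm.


Formula: net trimming moment = Mf - Ma; MCT1cm = Δ*GM_L/(100*LBP); trim = net moment / MCT1cm
Step 1 — net trimming moment = 2616 - 4230 = -1614 t·m
Step 2 — MCT1cm = 44426 * 103.5 / (100 * 81.3) = 565.5708 t·m/cm
Step 3 — trim = -1614 / 565.5708 ≈ -2.8538 cm (5 s.f.)

-2.8538 cm


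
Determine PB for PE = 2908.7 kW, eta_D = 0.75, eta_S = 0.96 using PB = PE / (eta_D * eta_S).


Formula: PB = PE / (eta_D * eta_S)
Step 1 — combined efficiency = eta_D * eta_S = 0.75 * 0.96 = 0.72
Step 2 — PB = 2908.7 / 0.72 ≈ 4039.9 kW (5 s.f.)

4039.9 kW


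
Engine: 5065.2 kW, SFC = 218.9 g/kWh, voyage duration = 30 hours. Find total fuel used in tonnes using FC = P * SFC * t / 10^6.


Formula: FC (tonnes) = P * SFC * t / 1,000,000
Step 1 — P * SFC * t = 5065.2 * 218.9 * 30 = 33263168.4 g
Step 2 — FC (tonnes) = 33263168.4 / 1,000,000 ≈ 33.263 tonnes (5 s.f.)

33.263 tonnes


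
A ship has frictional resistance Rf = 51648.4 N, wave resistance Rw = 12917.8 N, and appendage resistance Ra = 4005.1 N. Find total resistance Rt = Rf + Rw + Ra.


Formula: Rt = Rf + Rw + Ra
Substituting: Rt = 51648.4 + 12917.8 + 4005.1
Result: Rt = 68571.3 N

68571.3 N


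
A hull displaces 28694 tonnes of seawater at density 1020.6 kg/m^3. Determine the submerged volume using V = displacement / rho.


Formula: V = mass / rho
Step 1 — convert tonnes to kg: 28694 t * 1000 = 28694000 kg
Step 2 — V = 28694000 / 1020.6 ≈ 28115 m^3 (5 s.f.)

28115 m^3


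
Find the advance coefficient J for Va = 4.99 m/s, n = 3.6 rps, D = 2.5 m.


Formula: J = Va / (n * D)
Step 1 — n * D = 3.6 * 2.5 = 9.0
Step 2 — J = 4.99 / 9.0 ≈ 0.55444 (5 s.f.)

0.55444


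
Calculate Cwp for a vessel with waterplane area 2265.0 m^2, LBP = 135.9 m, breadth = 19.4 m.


Formula: Cwp = Aw / (L * B)
Step 1 — L * B = 135.9 * 19.4 = 2636.46 m^2
Step 2 — Cwp = 2265.0 / 2636.46 ≈ 0.85911 (5 s.f.)

0.85911


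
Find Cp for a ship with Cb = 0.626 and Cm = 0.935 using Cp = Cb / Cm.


Formula: Cp = Cb / Cm
Substituting: Cp = 0.626 / 0.935
Result: Cp ≈ 0.66952 (5 s.f.)

0.66952


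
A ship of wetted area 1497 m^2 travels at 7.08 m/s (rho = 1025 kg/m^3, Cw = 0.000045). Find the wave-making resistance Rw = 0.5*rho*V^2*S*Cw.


Formula: Rw = 0.5 * rho * V^2 * S * Cw
Step 1 — V^2 = 7.08^2 = 50.1264
Step 2 — 0.5 * rho * V^2 = 0.5 * 1025 * 50.1264 = 25689.78
Step 3 — Rw = 25689.78 * 1497 * 0.000045 ≈ 1730.6 N (5 s.f.)

1730.6 N


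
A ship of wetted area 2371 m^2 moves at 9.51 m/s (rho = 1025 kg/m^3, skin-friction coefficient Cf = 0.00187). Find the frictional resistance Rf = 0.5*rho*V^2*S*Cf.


Formula: Rf = 0.5 * rho * V^2 * S * Cf
Step 1 — V^2 = 9.51^2 = 90.4401
Step 2 — 0.5 * rho * V^2 = 0.5 * 1025 * 90.4401 = 46350.55125
Step 3 — Rf = 46350.55125 * 2371 * 0.00187 ≈ 205510 N (5 s.f.)

205510 N


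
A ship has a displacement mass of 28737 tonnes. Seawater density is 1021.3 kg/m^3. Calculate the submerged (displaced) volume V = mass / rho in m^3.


Formula: V = mass / rho
Step 1 — convert tonnes to kg: 28737 t * 1000 = 28737000 kg
Step 2 — V = 28737000 / 1021.3 ≈ 28138 m^3 (5 s.f.)

28138 m^3


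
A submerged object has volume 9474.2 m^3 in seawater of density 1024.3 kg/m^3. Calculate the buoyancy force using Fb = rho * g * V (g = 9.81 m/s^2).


Formula: Fb = rho * g * V
Substituting: Fb = 1024.3 * 9.81 * 9474.2
Intermediate: 1024.3 * 9.81 = 10048.383
Result: Fb = 10048.383 * 9474.2 ≈ 95200000 N (5 s.f.)

95200000 N


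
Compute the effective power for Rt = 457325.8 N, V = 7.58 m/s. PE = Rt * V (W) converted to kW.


Formula: PE = Rt * V / 1000 (kW)
Step 1 — PE (W) = 457325.8 * 7.58 = 3466529.564 W
Step 2 — PE (kW) = 3466529.564 / 1000 ≈ 3466.5 kW (5 s.f.)

3466.5 kW


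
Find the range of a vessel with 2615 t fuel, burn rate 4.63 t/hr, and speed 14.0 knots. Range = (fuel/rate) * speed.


Formula: endurance = fuel / rate; range = endurance * speed
Step 1 — endurance = 2615 / 4.63 = 564.7948 hours
Step 2 — range = 564.7948 * 14.0 ≈ 7907.1 nautical miles (5 s.f.)

7907.1 NM


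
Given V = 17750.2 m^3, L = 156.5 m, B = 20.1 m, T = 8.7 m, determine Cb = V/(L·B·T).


Formula: Cb = V / (L * B * T)
Step 1 — L * B * T = 156.5 * 20.1 * 8.7 = 27367.155 m^3
Step 2 — Cb = 17750.2 / 27367.155 ≈ 0.64860 (5 s.f.)

0.64860


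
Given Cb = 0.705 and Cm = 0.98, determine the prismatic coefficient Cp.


Formula: Cp = Cb / Cm
Substituting: Cp = 0.705 / 0.98
Result: Cp ≈ 0.71939 (5 s.f.)

0.71939


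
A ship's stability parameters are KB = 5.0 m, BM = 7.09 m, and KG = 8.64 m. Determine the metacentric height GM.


Formula: GM = KB + BM - KG
Step 1 — KM = KB + BM = 5.0 + 7.09 = 12.09 m
Step 2 — GM = KM - KG = 12.09 - 8.64 = 3.45 m

3.45 m


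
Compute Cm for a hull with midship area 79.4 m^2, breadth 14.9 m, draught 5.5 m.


Formula: Cm = Am / (B * T)
Step 1 — B * T = 14.9 * 5.5 = 81.95 m^2
Step 2 — Cm = 79.4 / 81.95 ≈ 0.96888 (5 s.f.)

0.96888


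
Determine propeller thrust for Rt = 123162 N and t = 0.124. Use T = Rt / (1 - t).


Formula: T = Rt / (1 - t)
Step 1 — (1 - t) = 1 - 0.124 = 0.876
Step 2 — T = 123162 / 0.876 ≈ 140600 N (5 s.f.)

140600 N


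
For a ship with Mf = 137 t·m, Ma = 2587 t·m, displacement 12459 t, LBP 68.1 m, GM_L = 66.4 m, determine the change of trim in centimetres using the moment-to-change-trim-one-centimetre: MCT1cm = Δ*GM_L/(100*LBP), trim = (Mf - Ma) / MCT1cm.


Formula: net trimming moment = Mf - Ma; MCT1cm = Δ*GM_L/(100*LBP); trim = net moment / MCT1cm
Step 1 — net trimming moment = 137 - 2587 = -2450 t·m
Step 2 — MCT1cm = 12459 * 66.4 / (100 * 68.1) = 121.4798 t·m/cm
Step 3 — trim = -2450 / 121.4798 ≈ -20.168 cm (5 s.f.)

-20.168 cm


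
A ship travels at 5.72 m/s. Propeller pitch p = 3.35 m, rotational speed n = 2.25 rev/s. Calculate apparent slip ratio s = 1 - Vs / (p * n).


Formula: s = 1 - Vs / (p * n)
Step 1 — p * n = 3.35 * 2.25 = 7.5375
Step 2 — Vs / (p*n) = 5.72 / 7.5375 = 0.758872 (6 d.p.)
Step 3 — s = 1 - 0.758872 = 0.241128

0.241128


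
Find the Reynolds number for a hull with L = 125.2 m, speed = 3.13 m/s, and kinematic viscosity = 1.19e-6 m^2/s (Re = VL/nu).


Formula: Re = V * L / nu
Step 1 — V * L = 3.13 * 125.2 = 391.876 m^2/s
Step 2 — Re = 391.876 / 1.19e-6 = 3.29e+08

3.29e+08


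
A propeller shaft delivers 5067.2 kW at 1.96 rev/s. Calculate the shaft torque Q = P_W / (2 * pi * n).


Formula: Q = P_W / (2 * pi * n)
Step 1 — P_W = 5067.2 kW * 1000 = 5067200.0 W
Step 2 — 2 * pi * n = 2 * pi * 1.96 = 12.315043
Step 3 — Q = 5067200.0 / 12.315043 ≈ 411460 N·m (5 s.f.)

411460 N·m


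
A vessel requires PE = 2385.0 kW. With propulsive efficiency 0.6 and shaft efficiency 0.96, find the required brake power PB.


Formula: PB = PE / (eta_D * eta_S)
Step 1 — combined efficiency = eta_D * eta_S = 0.6 * 0.96 = 0.576
Step 2 — PB = 2385.0 / 0.576 ≈ 4140.6 kW (5 s.f.)

4140.6 kW


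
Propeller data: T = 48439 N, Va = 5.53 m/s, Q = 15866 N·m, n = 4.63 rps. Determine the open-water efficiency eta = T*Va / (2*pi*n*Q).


Formula: eta = T * Va / (2 * pi * n * Q)
Step 1 — numerator = T * Va = 48439 * 5.53 = 267867.67
Step 2 — 2 * pi * n = 2 * pi * 4.63 = 29.091148
Step 3 — denominator = 29.091148 * 15866 = 461560.15
Step 4 — eta = 267867.67 / 461560.15 ≈ 0.58035 (5 s.f.)

0.58035


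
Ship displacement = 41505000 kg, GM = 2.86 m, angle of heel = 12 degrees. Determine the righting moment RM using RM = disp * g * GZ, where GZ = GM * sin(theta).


Formula: GZ = GM * sin(theta); RM = disp * g * GZ
Step 1 — GZ = 2.86 * sin(12°) = 2.86 * 0.207912 = 0.594628 m
Step 2 — RM = 41505000 * 9.81 * 0.594628 ≈ 242110000 N·m (5 s.f.)

242110000 N·m


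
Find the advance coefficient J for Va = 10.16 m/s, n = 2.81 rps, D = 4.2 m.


Formula: J = Va / (n * D)
Step 1 — n * D = 2.81 * 4.2 = 11.802
Step 2 — J = 10.16 / 11.802 ≈ 0.86087 (5 s.f.)

0.86087


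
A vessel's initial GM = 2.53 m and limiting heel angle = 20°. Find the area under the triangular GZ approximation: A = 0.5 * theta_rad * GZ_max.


Formula: GZ_max = GM * sin(theta); Area = 0.5 * theta_rad * GZ_max
Step 1 — GZ_max = 2.53 * sin(20°) = 2.53 * 0.34202 = 0.865311 m
Step 2 — theta_rad = 20 * pi/180 = 0.349066 rad
Step 3 — Area = 0.5 * 0.349066 * 0.865311 ≈ 0.15103 m·rad (5 s.f.)

0.15103 m·rad


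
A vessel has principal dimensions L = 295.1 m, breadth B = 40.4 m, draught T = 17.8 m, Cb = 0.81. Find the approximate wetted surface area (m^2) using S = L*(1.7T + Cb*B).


Formula: S = 1.7*L*T + V/T with V = Cb*L*B*T, i.e. S = L * (1.7*T + Cb*B)
Step 1 — 1.7*T = 1.7 * 17.8 = 30.26 m
Step 2 — Cb*B = 0.81 * 40.4 = 32.724 m
Step 3 — 1.7*T + Cb*B = 30.26 + 32.724 = 62.984 m
Step 4 — S = 295.1 * 62.984 ≈ 18587 m^2 (5 s.f.)

18587 m^2


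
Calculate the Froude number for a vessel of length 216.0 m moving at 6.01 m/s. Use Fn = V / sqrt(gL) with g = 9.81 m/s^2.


Formula: Fn = V / sqrt(g * L)
Step 1 — g * L = 9.81 * 216.0 = 2118.96
Step 2 — sqrt(g * L) = sqrt(2118.96) = 46.032163
Step 3 — Fn = 6.01 / 46.032163 ≈ 0.13056 (5 s.f.)

0.13056


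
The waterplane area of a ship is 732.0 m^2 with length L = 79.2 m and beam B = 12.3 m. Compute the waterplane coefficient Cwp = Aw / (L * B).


Formula: Cwp = Aw / (L * B)
Step 1 — L * B = 79.2 * 12.3 = 974.16 m^2
Step 2 — Cwp = 732.0 / 974.16 ≈ 0.75142 (5 s.f.)

0.75142


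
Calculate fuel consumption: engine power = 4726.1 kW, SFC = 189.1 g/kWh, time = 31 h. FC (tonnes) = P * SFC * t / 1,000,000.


Formula: FC (tonnes) = P * SFC * t / 1,000,000
Step 1 — P * SFC * t = 4726.1 * 189.1 * 31 = 27704870.81 g
Step 2 — FC (tonnes) = 27704870.81 / 1,000,000 ≈ 27.705 tonnes (5 s.f.)

27.705 tonnes


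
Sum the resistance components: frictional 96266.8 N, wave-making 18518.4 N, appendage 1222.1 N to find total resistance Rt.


Formula: Rt = Rf + Rw + Ra
Substituting: Rt = 96266.8 + 18518.4 + 1222.1
Result: Rt = 116007.3 N

116007.3 N


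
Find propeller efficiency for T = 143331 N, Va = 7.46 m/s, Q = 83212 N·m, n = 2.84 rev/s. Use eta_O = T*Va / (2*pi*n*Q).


Formula: eta = T * Va / (2 * pi * n * Q)
Step 1 — numerator = T * Va = 143331 * 7.46 = 1069249.26
Step 2 — 2 * pi * n = 2 * pi * 2.84 = 17.844246
Step 3 — denominator = 17.844246 * 83212 = 1484855.4
Step 4 — eta = 1069249.26 / 1484855.4 ≈ 0.72010 (5 s.f.)

0.72010


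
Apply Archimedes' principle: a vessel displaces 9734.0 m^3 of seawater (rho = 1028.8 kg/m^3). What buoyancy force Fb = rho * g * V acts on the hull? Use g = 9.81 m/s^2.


Formula: Fb = rho * g * V
Substituting: Fb = 1028.8 * 9.81 * 9734.0
Intermediate: 1028.8 * 9.81 = 10092.528
Result: Fb = 10092.528 * 9734.0 ≈ 98241000 N (5 s.f.)

98241000 N


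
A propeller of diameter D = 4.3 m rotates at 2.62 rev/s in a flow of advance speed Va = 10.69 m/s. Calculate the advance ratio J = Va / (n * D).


Formula: J = Va / (n * D)
Step 1 — n * D = 2.62 * 4.3 = 11.266
Step 2 — J = 10.69 / 11.266 ≈ 0.94887 (5 s.f.)

0.94887


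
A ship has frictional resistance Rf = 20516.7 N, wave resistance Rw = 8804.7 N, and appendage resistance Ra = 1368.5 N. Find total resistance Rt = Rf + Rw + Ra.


Formula: Rt = Rf + Rw + Ra
Substituting: Rt = 20516.7 + 8804.7 + 1368.5
Result: Rt = 30689.9 N

30689.9 N


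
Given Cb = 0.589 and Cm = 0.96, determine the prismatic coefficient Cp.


Formula: Cp = Cb / Cm
Substituting: Cp = 0.589 / 0.96
Result: Cp ≈ 0.61354 (5 s.f.)

0.61354


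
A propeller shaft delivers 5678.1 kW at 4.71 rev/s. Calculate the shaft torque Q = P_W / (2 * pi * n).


Formula: Q = P_W / (2 * pi * n)
Step 1 — P_W = 5678.1 kW * 1000 = 5678100.0 W
Step 2 — 2 * pi * n = 2 * pi * 4.71 = 29.593803
Step 3 — Q = 5678100.0 / 29.593803 ≈ 191870 N·m (5 s.f.)

191870 N·m


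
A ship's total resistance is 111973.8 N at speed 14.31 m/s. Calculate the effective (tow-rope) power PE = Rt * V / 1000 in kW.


Formula: PE = Rt * V / 1000 (kW)
Step 1 — PE (W) = 111973.8 * 14.31 = 1602345.078 W
Step 2 — PE (kW) = 1602345.078 / 1000 ≈ 1602.3 kW (5 s.f.)

1602.3 kW


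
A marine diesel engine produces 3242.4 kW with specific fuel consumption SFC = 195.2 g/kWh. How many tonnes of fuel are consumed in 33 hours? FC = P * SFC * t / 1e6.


Formula: FC (tonnes) = P * SFC * t / 1,000,000
Step 1 — P * SFC * t = 3242.4 * 195.2 * 33 = 20886243.84 g
Step 2 — FC (tonnes) = 20886243.84 / 1,000,000 ≈ 20.886 tonnes (5 s.f.)

20.886 tonnes


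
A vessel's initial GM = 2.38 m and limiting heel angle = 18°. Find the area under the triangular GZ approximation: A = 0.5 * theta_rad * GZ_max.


Formula: GZ_max = GM * sin(theta); Area = 0.5 * theta_rad * GZ_max
Step 1 — GZ_max = 2.38 * sin(18°) = 2.38 * 0.309017 = 0.73546 m
Step 2 — theta_rad = 18 * pi/180 = 0.314159 rad
Step 3 — Area = 0.5 * 0.314159 * 0.73546 ≈ 0.11553 m·rad (5 s.f.)

0.11553 m·rad


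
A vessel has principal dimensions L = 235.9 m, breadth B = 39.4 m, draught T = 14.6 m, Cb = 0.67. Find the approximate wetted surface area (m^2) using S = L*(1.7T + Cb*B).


Formula: S = 1.7*L*T + V/T with V = Cb*L*B*T, i.e. S = L * (1.7*T + Cb*B)
Step 1 — 1.7*T = 1.7 * 14.6 = 24.82 m
Step 2 — Cb*B = 0.67 * 39.4 = 26.398 m
Step 3 — 1.7*T + Cb*B = 24.82 + 26.398 = 51.218 m
Step 4 — S = 235.9 * 51.218 ≈ 12082 m^2 (5 s.f.)

12082 m^2


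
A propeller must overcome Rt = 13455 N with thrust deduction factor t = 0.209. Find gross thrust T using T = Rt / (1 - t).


Formula: T = Rt / (1 - t)
Step 1 — (1 - t) = 1 - 0.209 = 0.791
Step 2 — T = 13455 / 0.791 ≈ 17010 N (5 s.f.)

17010 N


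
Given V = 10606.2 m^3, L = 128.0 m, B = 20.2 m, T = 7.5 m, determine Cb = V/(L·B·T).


Formula: Cb = V / (L * B * T)
Step 1 — L * B * T = 128.0 * 20.2 * 7.5 = 19392.0 m^3
Step 2 — Cb = 10606.2 / 19392.0 ≈ 0.54694 (5 s.f.)

0.54694


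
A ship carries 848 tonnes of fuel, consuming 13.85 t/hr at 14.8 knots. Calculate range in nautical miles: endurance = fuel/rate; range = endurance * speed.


Formula: endurance = fuel / rate; range = endurance * speed
Step 1 — endurance = 848 / 13.85 = 61.2274 hours
Step 2 — range = 61.2274 * 14.8 ≈ 906.17 nautical miles (5 s.f.)

906.17 NM


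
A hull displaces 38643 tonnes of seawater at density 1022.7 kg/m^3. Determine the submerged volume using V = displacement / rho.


Formula: V = mass / rho
Step 1 — convert tonnes to kg: 38643 t * 1000 = 38643000 kg
Step 2 — V = 38643000 / 1022.7 ≈ 37785 m^3 (5 s.f.)

37785 m^3


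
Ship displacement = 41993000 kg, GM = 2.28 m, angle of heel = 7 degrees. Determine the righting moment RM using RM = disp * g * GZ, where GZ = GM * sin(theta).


Formula: GZ = GM * sin(theta); RM = disp * g * GZ
Step 1 — GZ = 2.28 * sin(7°) = 2.28 * 0.121869 = 0.277861 m
Step 2 — RM = 41993000 * 9.81 * 0.277861 ≈ 114470000 N·m (5 s.f.)

114470000 N·m


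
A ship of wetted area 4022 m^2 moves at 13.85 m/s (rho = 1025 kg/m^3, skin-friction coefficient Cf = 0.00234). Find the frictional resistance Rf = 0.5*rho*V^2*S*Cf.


Formula: Rf = 0.5 * rho * V^2 * S * Cf
Step 1 — V^2 = 13.85^2 = 191.8225
Step 2 — 0.5 * rho * V^2 = 0.5 * 1025 * 191.8225 = 98309.03125
Step 3 — Rf = 98309.03125 * 4022 * 0.00234 ≈ 925230 N (5 s.f.)

925230 N


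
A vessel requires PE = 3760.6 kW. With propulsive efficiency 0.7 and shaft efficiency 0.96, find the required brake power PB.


Formula: PB = PE / (eta_D * eta_S)
Step 1 — combined efficiency = eta_D * eta_S = 0.7 * 0.96 = 0.672
Step 2 — PB = 3760.6 / 0.672 ≈ 5596.1 kW (5 s.f.)

5596.1 kW


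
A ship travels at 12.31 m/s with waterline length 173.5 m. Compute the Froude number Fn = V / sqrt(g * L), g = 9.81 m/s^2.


Formula: Fn = V / sqrt(g * L)
Step 1 — g * L = 9.81 * 173.5 = 1702.035
Step 2 — sqrt(g * L) = sqrt(1702.035) = 41.255727
Step 3 — Fn = 12.31 / 41.255727 ≈ 0.29838 (5 s.f.)

0.29838


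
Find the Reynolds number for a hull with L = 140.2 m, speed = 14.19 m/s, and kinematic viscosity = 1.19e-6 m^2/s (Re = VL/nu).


Formula: Re = V * L / nu
Step 1 — V * L = 14.19 * 140.2 = 1989.438 m^2/s
Step 2 — Re = 1989.438 / 1.19e-6 = 1.67e+09

1.67e+09


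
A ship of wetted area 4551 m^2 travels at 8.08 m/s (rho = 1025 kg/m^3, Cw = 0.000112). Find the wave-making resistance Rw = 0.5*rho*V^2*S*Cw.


Formula: Rw = 0.5 * rho * V^2 * S * Cw
Step 1 — V^2 = 8.08^2 = 65.2864
Step 2 — 0.5 * rho * V^2 = 0.5 * 1025 * 65.2864 = 33459.28
Step 3 — Rw = 33459.28 * 4551 * 0.000112 ≈ 17055 N (5 s.f.)

17055 N


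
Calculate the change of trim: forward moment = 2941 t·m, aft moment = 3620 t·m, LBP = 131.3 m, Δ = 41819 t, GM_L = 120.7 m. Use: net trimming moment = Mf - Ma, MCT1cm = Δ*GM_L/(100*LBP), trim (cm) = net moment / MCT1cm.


Formula: net trimming moment = Mf - Ma; MCT1cm = Δ*GM_L/(100*LBP); trim = net moment / MCT1cm
Step 1 — net trimming moment = 2941 - 3620 = -679 t·m
Step 2 — MCT1cm = 41819 * 120.7 / (100 * 131.3) = 384.429 t·m/cm
Step 3 — trim = -679 / 384.429 ≈ -1.7663 cm (5 s.f.)

-1.7663 cm


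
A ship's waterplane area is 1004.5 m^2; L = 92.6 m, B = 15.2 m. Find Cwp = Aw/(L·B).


Formula: Cwp = Aw / (L * B)
Step 1 — L * B = 92.6 * 15.2 = 1407.52 m^2
Step 2 — Cwp = 1004.5 / 1407.52 ≈ 0.71367 (5 s.f.)

0.71367


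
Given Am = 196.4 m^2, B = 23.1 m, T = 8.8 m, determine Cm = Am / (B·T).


Formula: Cm = Am / (B * T)
Step 1 — B * T = 23.1 * 8.8 = 203.28 m^2
Step 2 — Cm = 196.4 / 203.28 ≈ 0.96616 (5 s.f.)

0.96616


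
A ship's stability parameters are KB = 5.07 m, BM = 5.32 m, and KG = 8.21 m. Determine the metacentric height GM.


Formula: GM = KB + BM - KG
Step 1 — KM = KB + BM = 5.07 + 5.32 = 10.39 m
Step 2 — GM = KM - KG = 10.39 - 8.21 = 2.18 m

2.18 m


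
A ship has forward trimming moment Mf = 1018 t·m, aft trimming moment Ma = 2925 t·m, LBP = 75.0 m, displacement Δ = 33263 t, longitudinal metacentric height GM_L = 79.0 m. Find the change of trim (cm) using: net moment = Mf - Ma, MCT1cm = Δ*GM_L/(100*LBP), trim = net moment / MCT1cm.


Formula: net trimming moment = Mf - Ma; MCT1cm = Δ*GM_L/(100*LBP); trim = net moment / MCT1cm
Step 1 — net trimming moment = 1018 - 2925 = -1907 t·m
Step 2 — MCT1cm = 33263 * 79.0 / (100 * 75.0) = 350.3703 t·m/cm
Step 3 — trim = -1907 / 350.3703 ≈ -5.4428 cm (5 s.f.)

-5.4428 cm


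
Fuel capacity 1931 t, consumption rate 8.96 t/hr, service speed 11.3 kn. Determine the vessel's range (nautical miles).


Formula: endurance = fuel / rate; range = endurance * speed
Step 1 — endurance = 1931 / 8.96 = 215.5134 hours
Step 2 — range = 215.5134 * 11.3 ≈ 2435.3 nautical miles (5 s.f.)

2435.3 NM


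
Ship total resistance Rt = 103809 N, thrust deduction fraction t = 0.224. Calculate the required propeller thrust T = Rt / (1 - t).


Formula: T = Rt / (1 - t)
Step 1 — (1 - t) = 1 - 0.224 = 0.776
Step 2 — T = 103809 / 0.776 ≈ 133770 N (5 s.f.)

133770 N


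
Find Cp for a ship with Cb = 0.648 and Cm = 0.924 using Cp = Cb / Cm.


Formula: Cp = Cb / Cm
Substituting: Cp = 0.648 / 0.924
Result: Cp ≈ 0.70130 (5 s.f.)

0.70130


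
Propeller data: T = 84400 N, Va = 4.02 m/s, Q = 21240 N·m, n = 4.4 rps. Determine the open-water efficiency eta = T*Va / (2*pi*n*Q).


Formula: eta = T * Va / (2 * pi * n * Q)
Step 1 — numerator = T * Va = 84400 * 4.02 = 339288.0
Step 2 — 2 * pi * n = 2 * pi * 4.4 = 27.646015
Step 3 — denominator = 27.646015 * 21240 = 587201.36
Step 4 — eta = 339288.0 / 587201.36 ≈ 0.57781 (5 s.f.)

0.57781


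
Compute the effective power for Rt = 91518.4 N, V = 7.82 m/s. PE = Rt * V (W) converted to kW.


Formula: PE = Rt * V / 1000 (kW)
Step 1 — PE (W) = 91518.4 * 7.82 = 715673.888 W
Step 2 — PE (kW) = 715673.888 / 1000 ≈ 715.67 kW (5 s.f.)

715.67 kW


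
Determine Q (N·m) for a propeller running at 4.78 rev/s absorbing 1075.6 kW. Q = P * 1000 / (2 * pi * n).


Formula: Q = P_W / (2 * pi * n)
Step 1 — P_W = 1075.6 kW * 1000 = 1075600.0 W
Step 2 — 2 * pi * n = 2 * pi * 4.78 = 30.033626
Step 3 — Q = 1075600.0 / 30.033626 ≈ 35813 N·m (5 s.f.)

35813 N·m


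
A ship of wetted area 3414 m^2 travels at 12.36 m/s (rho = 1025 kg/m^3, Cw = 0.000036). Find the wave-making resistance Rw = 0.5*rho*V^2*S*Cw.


Formula: Rw = 0.5 * rho * V^2 * S * Cw
Step 1 — V^2 = 12.36^2 = 152.7696
Step 2 — 0.5 * rho * V^2 = 0.5 * 1025 * 152.7696 = 78294.42
Step 3 — Rw = 78294.42 * 3414 * 0.000036 ≈ 9622.7 N (5 s.f.)

9622.7 N


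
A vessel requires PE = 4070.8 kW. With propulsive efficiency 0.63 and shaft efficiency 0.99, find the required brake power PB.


Formula: PB = PE / (eta_D * eta_S)
Step 1 — combined efficiency = eta_D * eta_S = 0.63 * 0.99 = 0.6237
Step 2 — PB = 4070.8 / 0.6237 ≈ 6526.9 kW (5 s.f.)

6526.9 kW


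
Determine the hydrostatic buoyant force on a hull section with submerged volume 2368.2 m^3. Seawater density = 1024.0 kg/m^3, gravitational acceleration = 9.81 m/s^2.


Formula: Fb = rho * g * V
Substituting: Fb = 1024.0 * 9.81 * 2368.2
Intermediate: 1024.0 * 9.81 = 10045.44
Result: Fb = 10045.44 * 2368.2 ≈ 23790000 N (5 s.f.)

23790000 N


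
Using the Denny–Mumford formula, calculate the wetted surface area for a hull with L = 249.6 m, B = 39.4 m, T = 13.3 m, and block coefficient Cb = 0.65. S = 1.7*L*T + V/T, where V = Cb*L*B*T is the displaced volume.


Formula: S = 1.7*L*T + V/T with V = Cb*L*B*T, i.e. S = L * (1.7*T + Cb*B)
Step 1 — 1.7*T = 1.7 * 13.3 = 22.61 m
Step 2 — Cb*B = 0.65 * 39.4 = 25.61 m
Step 3 — 1.7*T + Cb*B = 22.61 + 25.61 = 48.22 m
Step 4 — S = 249.6 * 48.22 ≈ 12036 m^2 (5 s.f.)

12036 m^2


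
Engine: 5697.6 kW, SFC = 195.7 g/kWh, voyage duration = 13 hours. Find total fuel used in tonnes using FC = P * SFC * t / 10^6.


Formula: FC (tonnes) = P * SFC * t / 1,000,000
Step 1 — P * SFC * t = 5697.6 * 195.7 * 13 = 14495264.16 g
Step 2 — FC (tonnes) = 14495264.16 / 1,000,000 ≈ 14.495 tonnes (5 s.f.)

14.495 tonnes


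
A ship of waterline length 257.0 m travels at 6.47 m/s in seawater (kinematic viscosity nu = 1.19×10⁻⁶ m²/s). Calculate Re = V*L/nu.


Formula: Re = V * L / nu
Step 1 — V * L = 6.47 * 257.0 = 1662.79 m^2/s
Step 2 — Re = 1662.79 / 1.19e-6 = 1.40e+09

1.40e+09


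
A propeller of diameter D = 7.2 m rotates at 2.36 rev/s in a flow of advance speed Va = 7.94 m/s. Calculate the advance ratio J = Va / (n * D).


Formula: J = Va / (n * D)
Step 1 — n * D = 2.36 * 7.2 = 16.992
Step 2 — J = 7.94 / 16.992 ≈ 0.46728 (5 s.f.)

0.46728


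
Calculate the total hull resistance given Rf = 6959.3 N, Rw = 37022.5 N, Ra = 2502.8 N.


Formula: Rt = Rf + Rw + Ra
Substituting: Rt = 6959.3 + 37022.5 + 2502.8
Result: Rt = 46484.6 N

46484.6 N


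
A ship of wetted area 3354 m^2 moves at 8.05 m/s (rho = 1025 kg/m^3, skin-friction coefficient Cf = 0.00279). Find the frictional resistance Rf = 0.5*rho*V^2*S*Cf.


Formula: Rf = 0.5 * rho * V^2 * S * Cf
Step 1 — V^2 = 8.05^2 = 64.8025
Step 2 — 0.5 * rho * V^2 = 0.5 * 1025 * 64.8025 = 33211.28125
Step 3 — Rf = 33211.28125 * 3354 * 0.00279 ≈ 310780 N (5 s.f.)

310780 N


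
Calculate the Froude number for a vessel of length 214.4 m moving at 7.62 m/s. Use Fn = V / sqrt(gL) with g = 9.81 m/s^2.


Formula: Fn = V / sqrt(g * L)
Step 1 — g * L = 9.81 * 214.4 = 2103.264
Step 2 — sqrt(g * L) = sqrt(2103.264) = 45.861356
Step 3 — Fn = 7.62 / 45.861356 ≈ 0.16615 (5 s.f.)

0.16615


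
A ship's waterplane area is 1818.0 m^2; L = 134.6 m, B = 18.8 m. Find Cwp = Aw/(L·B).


Formula: Cwp = Aw / (L * B)
Step 1 — L * B = 134.6 * 18.8 = 2530.48 m^2
Step 2 — Cwp = 1818.0 / 2530.48 ≈ 0.71844 (5 s.f.)

0.71844


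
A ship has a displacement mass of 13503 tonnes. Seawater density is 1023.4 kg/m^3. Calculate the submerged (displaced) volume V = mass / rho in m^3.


Formula: V = mass / rho
Step 1 — convert tonnes to kg: 13503 t * 1000 = 13503000 kg
Step 2 — V = 13503000 / 1023.4 ≈ 13194 m^3 (5 s.f.)

13194 m^3


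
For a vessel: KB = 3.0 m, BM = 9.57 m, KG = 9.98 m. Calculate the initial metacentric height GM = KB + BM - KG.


Formula: GM = KB + BM - KG
Step 1 — KM = KB + BM = 3.0 + 9.57 = 12.57 m
Step 2 — GM = KM - KG = 12.57 - 9.98 = 2.59 m

2.59 m


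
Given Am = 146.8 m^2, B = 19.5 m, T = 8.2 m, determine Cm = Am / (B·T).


Formula: Cm = Am / (B * T)
Step 1 — B * T = 19.5 * 8.2 = 159.9 m^2
Step 2 — Cm = 146.8 / 159.9 ≈ 0.91807 (5 s.f.)

0.91807


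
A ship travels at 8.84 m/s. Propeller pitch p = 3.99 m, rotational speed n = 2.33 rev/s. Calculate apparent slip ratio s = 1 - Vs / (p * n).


Formula: s = 1 - Vs / (p * n)
Step 1 — p * n = 3.99 * 2.33 = 9.2967
Step 2 — Vs / (p*n) = 8.84 / 9.2967 = 0.950875 (6 d.p.)
Step 3 — s = 1 - 0.950875 = 0.049125

0.049125


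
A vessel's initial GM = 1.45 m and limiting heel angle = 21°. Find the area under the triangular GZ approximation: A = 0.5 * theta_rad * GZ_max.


Formula: GZ_max = GM * sin(theta); Area = 0.5 * theta_rad * GZ_max
Step 1 — GZ_max = 1.45 * sin(21°) = 1.45 * 0.358368 = 0.519634 m
Step 2 — theta_rad = 21 * pi/180 = 0.366519 rad
Step 3 — Area = 0.5 * 0.366519 * 0.519634 ≈ 0.095228 m·rad (5 s.f.)

0.095228 m·rad


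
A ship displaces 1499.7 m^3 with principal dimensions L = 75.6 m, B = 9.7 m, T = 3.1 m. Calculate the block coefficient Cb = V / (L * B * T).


Formula: Cb = V / (L * B * T)
Step 1 — L * B * T = 75.6 * 9.7 * 3.1 = 2273.292 m^3
Step 2 — Cb = 1499.7 / 2273.292 ≈ 0.65970 (5 s.f.)

0.65970


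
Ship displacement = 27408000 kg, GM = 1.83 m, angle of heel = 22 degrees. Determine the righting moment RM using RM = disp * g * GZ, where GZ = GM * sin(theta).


Formula: GZ = GM * sin(theta); RM = disp * g * GZ
Step 1 — GZ = 1.83 * sin(22°) = 1.83 * 0.374607 = 0.685531 m
Step 2 — RM = 27408000 * 9.81 * 0.685531 ≈ 184320000 N·m (5 s.f.)

184320000 N·m


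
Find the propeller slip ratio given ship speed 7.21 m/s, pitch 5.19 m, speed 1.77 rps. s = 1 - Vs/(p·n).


Formula: s = 1 - Vs / (p * n)
Step 1 — p * n = 5.19 * 1.77 = 9.1863
Step 2 — Vs / (p*n) = 7.21 / 9.1863 = 0.784864 (6 d.p.)
Step 3 — s = 1 - 0.784864 = 0.215136

0.215136


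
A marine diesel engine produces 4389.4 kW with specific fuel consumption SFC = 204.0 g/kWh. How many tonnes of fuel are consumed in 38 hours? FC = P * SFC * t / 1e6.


Formula: FC (tonnes) = P * SFC * t / 1,000,000
Step 1 — P * SFC * t = 4389.4 * 204.0 * 38 = 34026628.8 g
Step 2 — FC (tonnes) = 34026628.8 / 1,000,000 ≈ 34.027 tonnes (5 s.f.)

34.027 tonnes


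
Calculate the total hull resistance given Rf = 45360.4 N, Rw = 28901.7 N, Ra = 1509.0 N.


Formula: Rt = Rf + Rw + Ra
Substituting: Rt = 45360.4 + 28901.7 + 1509.0
Result: Rt = 75771.1 N

75771.1 N


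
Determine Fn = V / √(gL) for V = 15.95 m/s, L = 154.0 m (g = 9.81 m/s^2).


Formula: Fn = V / sqrt(g * L)
Step 1 — g * L = 9.81 * 154.0 = 1510.74
Step 2 — sqrt(g * L) = sqrt(1510.74) = 38.868239
Step 3 — Fn = 15.95 / 38.868239 ≈ 0.41036 (5 s.f.)

0.41036


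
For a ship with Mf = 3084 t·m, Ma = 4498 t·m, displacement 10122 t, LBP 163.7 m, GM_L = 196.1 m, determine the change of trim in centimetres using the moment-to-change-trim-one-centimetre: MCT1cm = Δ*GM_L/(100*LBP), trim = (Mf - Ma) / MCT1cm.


Formula: net trimming moment = Mf - Ma; MCT1cm = Δ*GM_L/(100*LBP); trim = net moment / MCT1cm
Step 1 — net trimming moment = 3084 - 4498 = -1414 t·m
Step 2 — MCT1cm = 10122 * 196.1 / (100 * 163.7) = 121.2538 t·m/cm
Step 3 — trim = -1414 / 121.2538 ≈ -11.661 cm (5 s.f.)

-11.661 cm


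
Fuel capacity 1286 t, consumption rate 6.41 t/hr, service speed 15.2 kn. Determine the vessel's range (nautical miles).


Formula: endurance = fuel / rate; range = endurance * speed
Step 1 — endurance = 1286 / 6.41 = 200.624 hours
Step 2 — range = 200.624 * 15.2 ≈ 3049.5 nautical miles (5 s.f.)

3049.5 NM


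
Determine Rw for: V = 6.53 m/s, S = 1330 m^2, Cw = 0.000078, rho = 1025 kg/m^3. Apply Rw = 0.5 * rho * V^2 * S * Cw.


Formula: Rw = 0.5 * rho * V^2 * S * Cw
Step 1 — V^2 = 6.53^2 = 42.6409
Step 2 — 0.5 * rho * V^2 = 0.5 * 1025 * 42.6409 = 21853.46125
Step 3 — Rw = 21853.46125 * 1330 * 0.000078 ≈ 2267.1 N (5 s.f.)

2267.1 N


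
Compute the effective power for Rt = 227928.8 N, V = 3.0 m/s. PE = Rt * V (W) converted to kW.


Formula: PE = Rt * V / 1000 (kW)
Step 1 — PE (W) = 227928.8 * 3.0 = 683786.4 W
Step 2 — PE (kW) = 683786.4 / 1000 ≈ 683.79 kW (5 s.f.)

683.79 kW


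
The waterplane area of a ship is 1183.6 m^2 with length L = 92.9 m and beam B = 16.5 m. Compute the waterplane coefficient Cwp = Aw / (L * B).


Formula: Cwp = Aw / (L * B)
Step 1 — L * B = 92.9 * 16.5 = 1532.85 m^2
Step 2 — Cwp = 1183.6 / 1532.85 ≈ 0.77216 (5 s.f.)

0.77216


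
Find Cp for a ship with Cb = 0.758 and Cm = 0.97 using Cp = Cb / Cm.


Formula: Cp = Cb / Cm
Substituting: Cp = 0.758 / 0.97
Result: Cp ≈ 0.78144 (5 s.f.)

0.78144


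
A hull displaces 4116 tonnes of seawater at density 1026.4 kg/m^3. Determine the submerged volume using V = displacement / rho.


Formula: V = mass / rho
Step 1 — convert tonnes to kg: 4116 t * 1000 = 4116000 kg
Step 2 — V = 4116000 / 1026.4 ≈ 4010.1 m^3 (5 s.f.)

4010.1 m^3


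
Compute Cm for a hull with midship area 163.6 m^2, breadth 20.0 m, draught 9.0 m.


Formula: Cm = Am / (B * T)
Step 1 — B * T = 20.0 * 9.0 = 180.0 m^2
Step 2 — Cm = 163.6 / 180.0 ≈ 0.90889 (5 s.f.)

0.90889


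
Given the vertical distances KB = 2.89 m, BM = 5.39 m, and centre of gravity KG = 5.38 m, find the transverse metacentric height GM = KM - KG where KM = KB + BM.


Formula: GM = KB + BM - KG
Step 1 — KM = KB + BM = 2.89 + 5.39 = 8.28 m
Step 2 — GM = KM - KG = 8.28 - 5.38 = 2.9 m

2.9 m


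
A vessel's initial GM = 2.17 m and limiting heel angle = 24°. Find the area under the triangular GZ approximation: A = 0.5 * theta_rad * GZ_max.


Formula: GZ_max = GM * sin(theta); Area = 0.5 * theta_rad * GZ_max
Step 1 — GZ_max = 2.17 * sin(24°) = 2.17 * 0.406737 = 0.882619 m
Step 2 — theta_rad = 24 * pi/180 = 0.418879 rad
Step 3 — Area = 0.5 * 0.418879 * 0.882619 ≈ 0.18486 m·rad (5 s.f.)

0.18486 m·rad


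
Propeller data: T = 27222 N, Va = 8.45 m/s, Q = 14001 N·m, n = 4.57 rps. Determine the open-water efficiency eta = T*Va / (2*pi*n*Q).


Formula: eta = T * Va / (2 * pi * n * Q)
Step 1 — numerator = T * Va = 27222 * 8.45 = 230025.9
Step 2 — 2 * pi * n = 2 * pi * 4.57 = 28.714157
Step 3 — denominator = 28.714157 * 14001 = 402026.91
Step 4 — eta = 230025.9 / 402026.91 ≈ 0.57217 (5 s.f.)

0.57217


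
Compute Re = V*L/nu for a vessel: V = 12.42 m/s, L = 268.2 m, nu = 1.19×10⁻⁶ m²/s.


Formula: Re = V * L / nu
Step 1 — V * L = 12.42 * 268.2 = 3331.044 m^2/s
Step 2 — Re = 3331.044 / 1.19e-6 = 2.80e+09

2.80e+09


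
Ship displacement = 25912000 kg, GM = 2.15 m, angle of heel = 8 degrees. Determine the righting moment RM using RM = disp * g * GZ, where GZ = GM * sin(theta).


Formula: GZ = GM * sin(theta); RM = disp * g * GZ
Step 1 — GZ = 2.15 * sin(8°) = 2.15 * 0.139173 = 0.299222 m
Step 2 — RM = 25912000 * 9.81 * 0.299222 ≈ 76061000 N·m (5 s.f.)

76061000 N·m


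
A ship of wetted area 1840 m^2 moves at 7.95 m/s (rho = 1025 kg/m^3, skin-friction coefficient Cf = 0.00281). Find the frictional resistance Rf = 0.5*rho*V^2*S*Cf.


Formula: Rf = 0.5 * rho * V^2 * S * Cf
Step 1 — V^2 = 7.95^2 = 63.2025
Step 2 — 0.5 * rho * V^2 = 0.5 * 1025 * 63.2025 = 32391.28125
Step 3 — Rf = 32391.28125 * 1840 * 0.00281 ≈ 167480 N (5 s.f.)

167480 N


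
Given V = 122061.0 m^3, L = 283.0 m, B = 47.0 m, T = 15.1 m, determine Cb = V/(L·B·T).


Formula: Cb = V / (L * B * T)
Step 1 — L * B * T = 283.0 * 47.0 * 15.1 = 200845.1 m^3
Step 2 — Cb = 122061.0 / 200845.1 ≈ 0.60774 (5 s.f.)

0.60774
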